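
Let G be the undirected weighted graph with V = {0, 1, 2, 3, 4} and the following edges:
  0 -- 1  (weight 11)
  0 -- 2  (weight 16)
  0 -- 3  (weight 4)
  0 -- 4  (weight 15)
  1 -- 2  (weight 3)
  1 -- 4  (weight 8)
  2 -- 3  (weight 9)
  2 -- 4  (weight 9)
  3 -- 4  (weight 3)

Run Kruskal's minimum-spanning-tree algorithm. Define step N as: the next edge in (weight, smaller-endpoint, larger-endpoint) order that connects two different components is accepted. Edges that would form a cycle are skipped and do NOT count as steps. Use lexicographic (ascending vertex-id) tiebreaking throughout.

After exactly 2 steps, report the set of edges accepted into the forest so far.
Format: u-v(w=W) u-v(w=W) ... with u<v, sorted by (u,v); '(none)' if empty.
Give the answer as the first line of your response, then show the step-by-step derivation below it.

1-2(w=3) 3-4(w=3)

step 1: add edge 1-2 (w=3); MST = {1-2(w=3)}
step 2: add edge 3-4 (w=3); MST = {1-2(w=3) 3-4(w=3)}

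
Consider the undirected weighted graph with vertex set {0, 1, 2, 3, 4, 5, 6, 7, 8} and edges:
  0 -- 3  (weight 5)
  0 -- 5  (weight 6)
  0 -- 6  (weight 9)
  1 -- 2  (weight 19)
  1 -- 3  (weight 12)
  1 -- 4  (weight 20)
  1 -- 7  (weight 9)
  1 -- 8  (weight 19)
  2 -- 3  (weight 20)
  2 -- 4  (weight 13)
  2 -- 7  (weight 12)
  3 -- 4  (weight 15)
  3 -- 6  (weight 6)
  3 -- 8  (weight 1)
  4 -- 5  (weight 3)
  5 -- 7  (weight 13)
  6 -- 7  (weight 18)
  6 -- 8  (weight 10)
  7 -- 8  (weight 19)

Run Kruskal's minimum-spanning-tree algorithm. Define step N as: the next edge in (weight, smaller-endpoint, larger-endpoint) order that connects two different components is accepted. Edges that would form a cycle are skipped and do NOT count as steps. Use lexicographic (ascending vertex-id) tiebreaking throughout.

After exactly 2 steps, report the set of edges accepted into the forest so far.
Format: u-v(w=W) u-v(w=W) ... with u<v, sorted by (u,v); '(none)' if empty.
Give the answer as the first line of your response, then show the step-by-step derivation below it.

3-8(w=1) 4-5(w=3)

step 1: add edge 3-8 (w=1); MST = {3-8(w=1)}
step 2: add edge 4-5 (w=3); MST = {3-8(w=1) 4-5(w=3)}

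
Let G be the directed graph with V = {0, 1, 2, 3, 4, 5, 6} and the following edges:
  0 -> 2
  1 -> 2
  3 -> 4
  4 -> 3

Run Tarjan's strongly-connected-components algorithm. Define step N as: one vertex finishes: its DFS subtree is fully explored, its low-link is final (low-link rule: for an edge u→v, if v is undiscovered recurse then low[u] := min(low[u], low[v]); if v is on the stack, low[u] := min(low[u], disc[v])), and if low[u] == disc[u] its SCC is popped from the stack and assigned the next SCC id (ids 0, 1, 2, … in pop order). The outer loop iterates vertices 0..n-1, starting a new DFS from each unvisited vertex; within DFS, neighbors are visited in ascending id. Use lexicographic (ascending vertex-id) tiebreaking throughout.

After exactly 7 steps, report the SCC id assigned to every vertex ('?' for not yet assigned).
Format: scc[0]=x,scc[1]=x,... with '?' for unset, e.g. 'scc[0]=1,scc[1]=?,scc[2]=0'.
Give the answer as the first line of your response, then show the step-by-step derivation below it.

scc[0]=1,scc[1]=2,scc[2]=0,scc[3]=3,scc[4]=3,scc[5]=4,scc[6]=5

step 1: low=(low[0]=0,low[1]=?,low[2]=1,low[3]=?,low[4]=?,low[5]=?,low[6]=?); scc=(scc[0]=?,scc[1]=?,scc[2]=0,scc[3]=?,scc[4]=?,scc[5]=?,scc[6]=?)
step 2: low=(low[0]=0,low[1]=?,low[2]=1,low[3]=?,low[4]=?,low[5]=?,low[6]=?); scc=(scc[0]=1,scc[1]=?,scc[2]=0,scc[3]=?,scc[4]=?,scc[5]=?,scc[6]=?)
step 3: low=(low[0]=0,low[1]=2,low[2]=1,low[3]=?,low[4]=?,low[5]=?,low[6]=?); scc=(scc[0]=1,scc[1]=2,scc[2]=0,scc[3]=?,scc[4]=?,scc[5]=?,scc[6]=?)
step 4: low=(low[0]=0,low[1]=2,low[2]=1,low[3]=3,low[4]=3,low[5]=?,low[6]=?); scc=(scc[0]=1,scc[1]=2,scc[2]=0,scc[3]=?,scc[4]=?,scc[5]=?,scc[6]=?)
step 5: low=(low[0]=0,low[1]=2,low[2]=1,low[3]=3,low[4]=3,low[5]=?,low[6]=?); scc=(scc[0]=1,scc[1]=2,scc[2]=0,scc[3]=3,scc[4]=3,scc[5]=?,scc[6]=?)
step 6: low=(low[0]=0,low[1]=2,low[2]=1,low[3]=3,low[4]=3,low[5]=5,low[6]=?); scc=(scc[0]=1,scc[1]=2,scc[2]=0,scc[3]=3,scc[4]=3,scc[5]=4,scc[6]=?)
step 7: low=(low[0]=0,low[1]=2,low[2]=1,low[3]=3,low[4]=3,low[5]=5,low[6]=6); scc=(scc[0]=1,scc[1]=2,scc[2]=0,scc[3]=3,scc[4]=3,scc[5]=4,scc[6]=5)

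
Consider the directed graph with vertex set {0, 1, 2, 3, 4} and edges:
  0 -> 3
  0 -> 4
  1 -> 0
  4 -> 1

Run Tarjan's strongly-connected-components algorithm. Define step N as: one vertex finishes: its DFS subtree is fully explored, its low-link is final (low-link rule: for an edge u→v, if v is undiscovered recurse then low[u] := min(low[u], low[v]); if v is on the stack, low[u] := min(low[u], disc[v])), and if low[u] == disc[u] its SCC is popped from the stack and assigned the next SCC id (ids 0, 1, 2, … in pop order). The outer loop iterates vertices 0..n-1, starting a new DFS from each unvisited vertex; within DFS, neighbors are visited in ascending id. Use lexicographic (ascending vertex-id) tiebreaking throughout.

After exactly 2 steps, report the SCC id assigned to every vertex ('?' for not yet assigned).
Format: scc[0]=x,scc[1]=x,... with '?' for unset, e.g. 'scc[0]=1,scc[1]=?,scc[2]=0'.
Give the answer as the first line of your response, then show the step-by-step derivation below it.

scc[0]=?,scc[1]=?,scc[2]=?,scc[3]=0,scc[4]=?

step 1: low=(low[0]=0,low[1]=?,low[2]=?,low[3]=1,low[4]=?); scc=(scc[0]=?,scc[1]=?,scc[2]=?,scc[3]=0,scc[4]=?)
step 2: low=(low[0]=0,low[1]=0,low[2]=?,low[3]=1,low[4]=2); scc=(scc[0]=?,scc[1]=?,scc[2]=?,scc[3]=0,scc[4]=?)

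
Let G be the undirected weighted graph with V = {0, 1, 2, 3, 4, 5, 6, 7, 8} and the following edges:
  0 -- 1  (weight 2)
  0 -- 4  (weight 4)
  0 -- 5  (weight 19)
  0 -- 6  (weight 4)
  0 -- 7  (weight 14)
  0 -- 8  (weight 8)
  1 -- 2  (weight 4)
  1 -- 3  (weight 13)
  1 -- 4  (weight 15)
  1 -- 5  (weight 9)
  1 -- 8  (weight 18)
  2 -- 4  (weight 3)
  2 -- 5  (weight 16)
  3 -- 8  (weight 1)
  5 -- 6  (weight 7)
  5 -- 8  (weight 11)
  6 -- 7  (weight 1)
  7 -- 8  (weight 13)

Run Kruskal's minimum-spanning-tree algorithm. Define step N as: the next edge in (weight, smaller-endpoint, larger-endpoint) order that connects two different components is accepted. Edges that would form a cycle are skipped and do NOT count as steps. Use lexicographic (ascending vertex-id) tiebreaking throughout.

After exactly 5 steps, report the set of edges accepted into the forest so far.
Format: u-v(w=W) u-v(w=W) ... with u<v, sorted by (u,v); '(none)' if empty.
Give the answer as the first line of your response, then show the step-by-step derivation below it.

0-1(w=2) 0-4(w=4) 2-4(w=3) 3-8(w=1) 6-7(w=1)

step 1: add edge 3-8 (w=1); MST = {3-8(w=1)}
step 2: add edge 6-7 (w=1); MST = {3-8(w=1) 6-7(w=1)}
step 3: add edge 0-1 (w=2); MST = {0-1(w=2) 3-8(w=1) 6-7(w=1)}
step 4: add edge 2-4 (w=3); MST = {0-1(w=2) 2-4(w=3) 3-8(w=1) 6-7(w=1)}
step 5: add edge 0-4 (w=4); MST = {0-1(w=2) 0-4(w=4) 2-4(w=3) 3-8(w=1) 6-7(w=1)}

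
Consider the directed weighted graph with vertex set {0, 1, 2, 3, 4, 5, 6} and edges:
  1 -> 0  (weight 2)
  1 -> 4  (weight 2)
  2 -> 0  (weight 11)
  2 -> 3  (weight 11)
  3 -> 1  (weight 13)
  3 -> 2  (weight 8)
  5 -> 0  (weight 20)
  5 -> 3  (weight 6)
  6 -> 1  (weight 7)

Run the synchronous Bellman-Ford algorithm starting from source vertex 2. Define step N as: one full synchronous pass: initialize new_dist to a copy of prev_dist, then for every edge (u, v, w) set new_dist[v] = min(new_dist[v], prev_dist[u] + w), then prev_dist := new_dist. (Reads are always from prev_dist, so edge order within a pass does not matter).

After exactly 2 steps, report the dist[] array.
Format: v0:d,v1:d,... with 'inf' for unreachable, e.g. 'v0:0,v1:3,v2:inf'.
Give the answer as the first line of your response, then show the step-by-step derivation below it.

v0:11,v1:24,v2:0,v3:11,v4:inf,v5:inf,v6:inf

step 1: dist = v0:11,v1:inf,v2:0,v3:11,v4:inf,v5:inf,v6:inf
step 2: dist = v0:11,v1:24,v2:0,v3:11,v4:inf,v5:inf,v6:inf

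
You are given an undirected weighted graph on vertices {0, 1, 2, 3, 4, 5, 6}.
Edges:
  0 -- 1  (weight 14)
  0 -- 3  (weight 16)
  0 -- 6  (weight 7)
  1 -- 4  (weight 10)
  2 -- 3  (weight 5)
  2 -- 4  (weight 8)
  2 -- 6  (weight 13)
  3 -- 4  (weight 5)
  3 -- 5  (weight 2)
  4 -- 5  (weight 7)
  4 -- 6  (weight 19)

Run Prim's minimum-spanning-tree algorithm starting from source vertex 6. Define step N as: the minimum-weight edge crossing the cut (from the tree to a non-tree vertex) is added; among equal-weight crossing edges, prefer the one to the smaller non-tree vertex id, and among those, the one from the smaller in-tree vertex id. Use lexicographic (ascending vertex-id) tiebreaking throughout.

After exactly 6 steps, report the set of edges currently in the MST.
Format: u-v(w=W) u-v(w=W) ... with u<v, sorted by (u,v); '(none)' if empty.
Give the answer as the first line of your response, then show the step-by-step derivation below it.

0-6(w=7) 1-4(w=10) 2-3(w=5) 2-6(w=13) 3-4(w=5) 3-5(w=2)

step 1: add edge 0-6 (w=7); MST = {0-6(w=7)}
step 2: add edge 2-6 (w=13); MST = {0-6(w=7) 2-6(w=13)}
step 3: add edge 2-3 (w=5); MST = {0-6(w=7) 2-3(w=5) 2-6(w=13)}
step 4: add edge 3-5 (w=2); MST = {0-6(w=7) 2-3(w=5) 2-6(w=13) 3-5(w=2)}
step 5: add edge 3-4 (w=5); MST = {0-6(w=7) 2-3(w=5) 2-6(w=13) 3-4(w=5) 3-5(w=2)}
step 6: add edge 1-4 (w=10); MST = {0-6(w=7) 1-4(w=10) 2-3(w=5) 2-6(w=13) 3-4(w=5) 3-5(w=2)}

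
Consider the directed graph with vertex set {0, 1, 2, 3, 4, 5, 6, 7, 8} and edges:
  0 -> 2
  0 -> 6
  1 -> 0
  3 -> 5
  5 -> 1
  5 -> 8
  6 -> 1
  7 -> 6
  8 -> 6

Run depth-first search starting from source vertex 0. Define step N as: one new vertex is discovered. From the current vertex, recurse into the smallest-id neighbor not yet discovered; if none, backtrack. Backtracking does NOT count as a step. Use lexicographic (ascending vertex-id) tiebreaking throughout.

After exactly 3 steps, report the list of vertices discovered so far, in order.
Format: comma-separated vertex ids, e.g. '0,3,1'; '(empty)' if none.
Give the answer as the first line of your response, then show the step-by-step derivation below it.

0,2,6

step 1: discover 0; path=0; order=0
step 2: discover 2; path=0>2; order=0,2
step 3: discover 6; path=0>6; order=0,2,6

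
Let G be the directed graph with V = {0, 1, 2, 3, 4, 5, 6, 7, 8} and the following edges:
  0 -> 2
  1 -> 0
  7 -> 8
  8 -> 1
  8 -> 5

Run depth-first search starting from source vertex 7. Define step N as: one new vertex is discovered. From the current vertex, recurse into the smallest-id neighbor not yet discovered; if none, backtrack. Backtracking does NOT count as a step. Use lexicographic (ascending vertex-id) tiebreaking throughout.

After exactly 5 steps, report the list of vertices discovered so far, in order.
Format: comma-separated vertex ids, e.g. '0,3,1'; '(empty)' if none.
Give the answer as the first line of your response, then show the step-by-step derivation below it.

7,8,1,0,2

step 1: discover 7; path=7; order=7
step 2: discover 8; path=7>8; order=7,8
step 3: discover 1; path=7>8>1; order=7,8,1
step 4: discover 0; path=7>8>1>0; order=7,8,1,0
step 5: discover 2; path=7>8>1>0>2; order=7,8,1,0,2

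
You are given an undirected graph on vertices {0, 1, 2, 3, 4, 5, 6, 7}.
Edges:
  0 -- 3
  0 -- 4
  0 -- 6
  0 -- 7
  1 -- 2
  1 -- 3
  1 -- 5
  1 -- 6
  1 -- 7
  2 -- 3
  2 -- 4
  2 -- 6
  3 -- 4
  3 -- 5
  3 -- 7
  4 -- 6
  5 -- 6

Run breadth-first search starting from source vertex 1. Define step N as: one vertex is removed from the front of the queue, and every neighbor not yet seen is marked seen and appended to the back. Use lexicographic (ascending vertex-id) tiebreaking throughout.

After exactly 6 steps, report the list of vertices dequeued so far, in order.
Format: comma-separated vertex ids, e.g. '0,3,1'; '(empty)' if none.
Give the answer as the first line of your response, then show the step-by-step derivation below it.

1,2,3,5,6,7

step 1: dequeue 1; queue=[2,3,5,6,7]; order=1
step 2: dequeue 2; queue=[3,5,6,7,4]; order=1,2
step 3: dequeue 3; queue=[5,6,7,4,0]; order=1,2,3
step 4: dequeue 5; queue=[6,7,4,0]; order=1,2,3,5
step 5: dequeue 6; queue=[7,4,0]; order=1,2,3,5,6
step 6: dequeue 7; queue=[4,0]; order=1,2,3,5,6,7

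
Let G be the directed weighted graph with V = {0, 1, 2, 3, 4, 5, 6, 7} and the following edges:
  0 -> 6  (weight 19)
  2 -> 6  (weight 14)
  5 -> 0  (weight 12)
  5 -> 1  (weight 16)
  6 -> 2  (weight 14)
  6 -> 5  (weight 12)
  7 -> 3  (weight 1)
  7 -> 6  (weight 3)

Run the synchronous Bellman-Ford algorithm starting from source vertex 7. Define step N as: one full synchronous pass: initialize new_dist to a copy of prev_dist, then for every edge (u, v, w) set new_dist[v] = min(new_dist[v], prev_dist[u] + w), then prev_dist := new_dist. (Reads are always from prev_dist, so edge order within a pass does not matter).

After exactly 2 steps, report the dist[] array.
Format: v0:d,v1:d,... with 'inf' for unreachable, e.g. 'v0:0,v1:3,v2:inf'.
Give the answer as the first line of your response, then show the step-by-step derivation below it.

v0:inf,v1:inf,v2:17,v3:1,v4:inf,v5:15,v6:3,v7:0

step 1: dist = v0:inf,v1:inf,v2:inf,v3:1,v4:inf,v5:inf,v6:3,v7:0
step 2: dist = v0:inf,v1:inf,v2:17,v3:1,v4:inf,v5:15,v6:3,v7:0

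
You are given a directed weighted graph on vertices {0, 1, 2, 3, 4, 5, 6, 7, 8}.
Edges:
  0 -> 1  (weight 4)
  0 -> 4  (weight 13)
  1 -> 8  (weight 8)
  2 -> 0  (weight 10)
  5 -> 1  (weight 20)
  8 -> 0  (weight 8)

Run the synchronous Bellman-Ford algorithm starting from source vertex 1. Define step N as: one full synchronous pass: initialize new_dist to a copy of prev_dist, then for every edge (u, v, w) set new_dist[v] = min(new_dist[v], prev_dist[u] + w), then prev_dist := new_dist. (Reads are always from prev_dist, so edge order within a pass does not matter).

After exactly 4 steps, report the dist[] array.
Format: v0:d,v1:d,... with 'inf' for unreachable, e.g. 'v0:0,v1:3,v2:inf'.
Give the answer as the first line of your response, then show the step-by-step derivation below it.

v0:16,v1:0,v2:inf,v3:inf,v4:29,v5:inf,v6:inf,v7:inf,v8:8

step 1: dist = v0:inf,v1:0,v2:inf,v3:inf,v4:inf,v5:inf,v6:inf,v7:inf,v8:8
step 2: dist = v0:16,v1:0,v2:inf,v3:inf,v4:inf,v5:inf,v6:inf,v7:inf,v8:8
step 3: dist = v0:16,v1:0,v2:inf,v3:inf,v4:29,v5:inf,v6:inf,v7:inf,v8:8
step 4: dist = v0:16,v1:0,v2:inf,v3:inf,v4:29,v5:inf,v6:inf,v7:inf,v8:8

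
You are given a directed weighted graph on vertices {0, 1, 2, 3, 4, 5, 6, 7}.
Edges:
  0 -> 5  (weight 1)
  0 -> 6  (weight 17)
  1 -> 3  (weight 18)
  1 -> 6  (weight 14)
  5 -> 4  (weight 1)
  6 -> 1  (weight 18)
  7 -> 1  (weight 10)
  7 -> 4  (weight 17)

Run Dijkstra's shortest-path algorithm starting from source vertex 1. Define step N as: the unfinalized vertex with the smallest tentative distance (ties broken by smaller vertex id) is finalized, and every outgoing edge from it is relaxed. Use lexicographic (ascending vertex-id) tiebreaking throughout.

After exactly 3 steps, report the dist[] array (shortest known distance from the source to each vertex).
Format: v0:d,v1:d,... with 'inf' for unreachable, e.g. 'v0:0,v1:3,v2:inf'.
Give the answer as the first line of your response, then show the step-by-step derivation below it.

v0:inf,v1:0,v2:inf,v3:18,v4:inf,v5:inf,v6:14,v7:inf

step 1: dist = v0:inf,v1:0,v2:inf,v3:18,v4:inf,v5:inf,v6:14,v7:inf
step 2: dist = v0:inf,v1:0,v2:inf,v3:18,v4:inf,v5:inf,v6:14,v7:inf
step 3: dist = v0:inf,v1:0,v2:inf,v3:18,v4:inf,v5:inf,v6:14,v7:inf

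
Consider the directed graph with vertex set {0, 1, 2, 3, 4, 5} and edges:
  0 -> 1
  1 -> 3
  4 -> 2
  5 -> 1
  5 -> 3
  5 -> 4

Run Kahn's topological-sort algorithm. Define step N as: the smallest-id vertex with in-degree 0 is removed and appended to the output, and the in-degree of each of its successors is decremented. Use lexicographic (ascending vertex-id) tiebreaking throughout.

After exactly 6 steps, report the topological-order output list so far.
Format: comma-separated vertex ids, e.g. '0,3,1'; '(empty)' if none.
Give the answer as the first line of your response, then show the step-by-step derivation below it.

0,5,1,3,4,2

step 1: output 0; order=[0]; indeg=(0,1,1,2,1,0)
step 2: output 5; order=[0,5]; indeg=(0,0,1,1,0,0)
step 3: output 1; order=[0,5,1]; indeg=(0,0,1,0,0,0)
step 4: output 3; order=[0,5,1,3]; indeg=(0,0,1,0,0,0)
step 5: output 4; order=[0,5,1,3,4]; indeg=(0,0,0,0,0,0)
step 6: output 2; order=[0,5,1,3,4,2]; indeg=(0,0,0,0,0,0)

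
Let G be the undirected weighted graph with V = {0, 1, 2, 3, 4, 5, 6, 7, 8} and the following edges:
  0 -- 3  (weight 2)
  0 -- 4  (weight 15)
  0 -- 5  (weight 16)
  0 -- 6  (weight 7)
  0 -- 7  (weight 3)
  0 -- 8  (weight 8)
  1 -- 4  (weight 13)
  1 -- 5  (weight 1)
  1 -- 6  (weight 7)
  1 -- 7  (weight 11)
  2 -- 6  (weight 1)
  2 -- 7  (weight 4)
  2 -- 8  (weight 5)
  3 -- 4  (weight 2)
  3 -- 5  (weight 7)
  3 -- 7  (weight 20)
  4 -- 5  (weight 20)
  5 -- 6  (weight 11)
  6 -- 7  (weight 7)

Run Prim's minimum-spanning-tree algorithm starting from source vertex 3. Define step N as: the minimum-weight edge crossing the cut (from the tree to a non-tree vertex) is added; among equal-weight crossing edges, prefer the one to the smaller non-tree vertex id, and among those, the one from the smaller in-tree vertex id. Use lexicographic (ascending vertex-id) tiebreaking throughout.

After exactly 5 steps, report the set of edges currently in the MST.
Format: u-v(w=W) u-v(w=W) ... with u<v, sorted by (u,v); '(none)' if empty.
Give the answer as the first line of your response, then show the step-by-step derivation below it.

0-3(w=2) 0-7(w=3) 2-6(w=1) 2-7(w=4) 3-4(w=2)

step 1: add edge 0-3 (w=2); MST = {0-3(w=2)}
step 2: add edge 3-4 (w=2); MST = {0-3(w=2) 3-4(w=2)}
step 3: add edge 0-7 (w=3); MST = {0-3(w=2) 0-7(w=3) 3-4(w=2)}
step 4: add edge 2-7 (w=4); MST = {0-3(w=2) 0-7(w=3) 2-7(w=4) 3-4(w=2)}
step 5: add edge 2-6 (w=1); MST = {0-3(w=2) 0-7(w=3) 2-6(w=1) 2-7(w=4) 3-4(w=2)}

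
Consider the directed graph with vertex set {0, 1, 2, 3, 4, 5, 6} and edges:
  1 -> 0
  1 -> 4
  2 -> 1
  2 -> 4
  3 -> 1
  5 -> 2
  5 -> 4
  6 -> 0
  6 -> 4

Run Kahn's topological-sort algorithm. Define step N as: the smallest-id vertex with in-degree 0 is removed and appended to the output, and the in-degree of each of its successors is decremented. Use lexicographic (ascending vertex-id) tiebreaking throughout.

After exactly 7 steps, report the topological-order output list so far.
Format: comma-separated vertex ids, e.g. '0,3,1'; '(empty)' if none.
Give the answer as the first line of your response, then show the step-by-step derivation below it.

3,5,2,1,6,0,4

step 1: output 3; order=[3]; indeg=(2,1,1,0,4,0,0)
step 2: output 5; order=[3,5]; indeg=(2,1,0,0,3,0,0)
step 3: output 2; order=[3,5,2]; indeg=(2,0,0,0,2,0,0)
step 4: output 1; order=[3,5,2,1]; indeg=(1,0,0,0,1,0,0)
step 5: output 6; order=[3,5,2,1,6]; indeg=(0,0,0,0,0,0,0)
step 6: output 0; order=[3,5,2,1,6,0]; indeg=(0,0,0,0,0,0,0)
step 7: output 4; order=[3,5,2,1,6,0,4]; indeg=(0,0,0,0,0,0,0)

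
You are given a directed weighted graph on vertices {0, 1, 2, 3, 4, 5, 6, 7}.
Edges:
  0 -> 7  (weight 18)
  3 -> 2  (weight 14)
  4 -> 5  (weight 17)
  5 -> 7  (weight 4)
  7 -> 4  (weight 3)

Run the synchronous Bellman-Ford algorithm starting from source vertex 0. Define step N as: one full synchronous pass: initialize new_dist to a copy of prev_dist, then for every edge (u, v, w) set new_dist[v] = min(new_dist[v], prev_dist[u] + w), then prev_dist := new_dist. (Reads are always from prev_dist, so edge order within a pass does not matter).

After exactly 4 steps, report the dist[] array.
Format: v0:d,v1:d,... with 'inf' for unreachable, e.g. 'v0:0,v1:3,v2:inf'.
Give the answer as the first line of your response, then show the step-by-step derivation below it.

v0:0,v1:inf,v2:inf,v3:inf,v4:21,v5:38,v6:inf,v7:18

step 1: dist = v0:0,v1:inf,v2:inf,v3:inf,v4:inf,v5:inf,v6:inf,v7:18
step 2: dist = v0:0,v1:inf,v2:inf,v3:inf,v4:21,v5:inf,v6:inf,v7:18
step 3: dist = v0:0,v1:inf,v2:inf,v3:inf,v4:21,v5:38,v6:inf,v7:18
step 4: dist = v0:0,v1:inf,v2:inf,v3:inf,v4:21,v5:38,v6:inf,v7:18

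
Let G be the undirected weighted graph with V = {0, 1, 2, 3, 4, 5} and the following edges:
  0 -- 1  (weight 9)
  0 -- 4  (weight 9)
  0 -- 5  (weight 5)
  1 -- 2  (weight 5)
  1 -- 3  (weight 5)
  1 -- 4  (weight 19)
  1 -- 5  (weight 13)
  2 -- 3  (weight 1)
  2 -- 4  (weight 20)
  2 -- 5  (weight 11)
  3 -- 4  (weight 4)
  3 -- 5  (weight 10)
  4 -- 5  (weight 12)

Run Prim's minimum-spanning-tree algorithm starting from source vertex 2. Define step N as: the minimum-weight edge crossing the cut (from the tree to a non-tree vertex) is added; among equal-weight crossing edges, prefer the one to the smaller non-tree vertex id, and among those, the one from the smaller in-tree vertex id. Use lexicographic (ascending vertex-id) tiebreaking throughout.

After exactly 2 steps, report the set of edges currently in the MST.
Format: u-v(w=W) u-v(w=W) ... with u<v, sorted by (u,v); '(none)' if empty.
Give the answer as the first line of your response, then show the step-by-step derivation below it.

2-3(w=1) 3-4(w=4)

step 1: add edge 2-3 (w=1); MST = {2-3(w=1)}
step 2: add edge 3-4 (w=4); MST = {2-3(w=1) 3-4(w=4)}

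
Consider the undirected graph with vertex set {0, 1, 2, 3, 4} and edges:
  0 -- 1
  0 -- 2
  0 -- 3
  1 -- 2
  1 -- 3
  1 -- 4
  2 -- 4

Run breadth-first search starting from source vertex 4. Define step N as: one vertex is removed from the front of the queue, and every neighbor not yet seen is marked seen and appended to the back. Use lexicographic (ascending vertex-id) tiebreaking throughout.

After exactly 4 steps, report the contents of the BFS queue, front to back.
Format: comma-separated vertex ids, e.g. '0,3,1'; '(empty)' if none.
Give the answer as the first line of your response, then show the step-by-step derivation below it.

3

step 1: dequeue 4; queue=[1,2]; order=4
step 2: dequeue 1; queue=[2,0,3]; order=4,1
step 3: dequeue 2; queue=[0,3]; order=4,1,2
step 4: dequeue 0; queue=[3]; order=4,1,2,0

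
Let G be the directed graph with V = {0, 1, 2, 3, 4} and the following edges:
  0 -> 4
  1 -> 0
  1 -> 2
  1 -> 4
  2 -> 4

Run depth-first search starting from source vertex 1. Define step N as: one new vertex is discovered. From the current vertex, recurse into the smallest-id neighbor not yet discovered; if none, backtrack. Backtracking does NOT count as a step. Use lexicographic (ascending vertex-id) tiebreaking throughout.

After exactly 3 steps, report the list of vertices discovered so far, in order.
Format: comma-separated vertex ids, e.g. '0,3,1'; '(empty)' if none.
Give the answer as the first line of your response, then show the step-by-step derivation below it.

1,0,4

step 1: discover 1; path=1; order=1
step 2: discover 0; path=1>0; order=1,0
step 3: discover 4; path=1>0>4; order=1,0,4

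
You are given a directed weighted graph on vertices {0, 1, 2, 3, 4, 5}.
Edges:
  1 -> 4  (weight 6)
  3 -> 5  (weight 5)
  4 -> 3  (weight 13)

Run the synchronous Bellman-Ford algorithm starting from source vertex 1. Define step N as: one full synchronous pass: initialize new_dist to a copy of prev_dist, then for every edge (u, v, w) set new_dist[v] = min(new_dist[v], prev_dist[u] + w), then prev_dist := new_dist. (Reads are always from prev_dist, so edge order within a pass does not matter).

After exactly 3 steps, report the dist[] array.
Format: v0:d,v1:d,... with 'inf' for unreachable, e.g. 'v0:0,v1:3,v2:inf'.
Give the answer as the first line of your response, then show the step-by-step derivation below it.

v0:inf,v1:0,v2:inf,v3:19,v4:6,v5:24

step 1: dist = v0:inf,v1:0,v2:inf,v3:inf,v4:6,v5:inf
step 2: dist = v0:inf,v1:0,v2:inf,v3:19,v4:6,v5:inf
step 3: dist = v0:inf,v1:0,v2:inf,v3:19,v4:6,v5:24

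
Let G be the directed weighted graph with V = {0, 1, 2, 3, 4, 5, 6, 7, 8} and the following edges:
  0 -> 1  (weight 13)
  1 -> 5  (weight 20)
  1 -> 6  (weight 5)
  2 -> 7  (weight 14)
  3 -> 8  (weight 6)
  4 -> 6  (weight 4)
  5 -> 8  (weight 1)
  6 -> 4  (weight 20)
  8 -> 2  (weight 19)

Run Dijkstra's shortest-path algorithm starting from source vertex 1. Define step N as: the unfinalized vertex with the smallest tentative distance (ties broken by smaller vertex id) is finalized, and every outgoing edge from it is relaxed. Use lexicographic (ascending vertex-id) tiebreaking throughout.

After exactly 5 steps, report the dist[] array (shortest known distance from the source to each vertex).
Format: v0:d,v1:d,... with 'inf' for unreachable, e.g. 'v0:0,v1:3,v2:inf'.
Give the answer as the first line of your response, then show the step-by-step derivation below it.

v0:inf,v1:0,v2:40,v3:inf,v4:25,v5:20,v6:5,v7:inf,v8:21

step 1: dist = v0:inf,v1:0,v2:inf,v3:inf,v4:inf,v5:20,v6:5,v7:inf,v8:inf
step 2: dist = v0:inf,v1:0,v2:inf,v3:inf,v4:25,v5:20,v6:5,v7:inf,v8:inf
step 3: dist = v0:inf,v1:0,v2:inf,v3:inf,v4:25,v5:20,v6:5,v7:inf,v8:21
step 4: dist = v0:inf,v1:0,v2:40,v3:inf,v4:25,v5:20,v6:5,v7:inf,v8:21
step 5: dist = v0:inf,v1:0,v2:40,v3:inf,v4:25,v5:20,v6:5,v7:inf,v8:21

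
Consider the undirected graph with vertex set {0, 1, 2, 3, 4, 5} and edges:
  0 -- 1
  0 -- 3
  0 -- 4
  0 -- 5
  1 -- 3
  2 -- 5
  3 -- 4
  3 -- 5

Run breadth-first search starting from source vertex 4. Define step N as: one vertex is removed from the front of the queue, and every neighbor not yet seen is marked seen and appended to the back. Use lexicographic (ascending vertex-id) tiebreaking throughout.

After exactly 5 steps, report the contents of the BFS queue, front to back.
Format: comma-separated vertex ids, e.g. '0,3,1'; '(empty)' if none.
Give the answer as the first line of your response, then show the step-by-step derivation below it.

2

step 1: dequeue 4; queue=[0,3]; order=4
step 2: dequeue 0; queue=[3,1,5]; order=4,0
step 3: dequeue 3; queue=[1,5]; order=4,0,3
step 4: dequeue 1; queue=[5]; order=4,0,3,1
step 5: dequeue 5; queue=[2]; order=4,0,3,1,5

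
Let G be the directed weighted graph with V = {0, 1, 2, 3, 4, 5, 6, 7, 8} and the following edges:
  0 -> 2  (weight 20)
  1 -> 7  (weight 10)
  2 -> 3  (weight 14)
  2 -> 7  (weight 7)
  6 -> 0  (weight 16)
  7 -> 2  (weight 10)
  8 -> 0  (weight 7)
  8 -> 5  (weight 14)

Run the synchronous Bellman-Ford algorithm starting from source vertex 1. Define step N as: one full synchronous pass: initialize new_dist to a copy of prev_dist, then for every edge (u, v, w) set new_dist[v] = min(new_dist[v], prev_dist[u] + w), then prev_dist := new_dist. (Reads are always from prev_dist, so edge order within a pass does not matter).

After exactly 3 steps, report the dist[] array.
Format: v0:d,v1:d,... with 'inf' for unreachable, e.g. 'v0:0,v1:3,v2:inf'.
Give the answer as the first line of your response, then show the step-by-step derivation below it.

v0:inf,v1:0,v2:20,v3:34,v4:inf,v5:inf,v6:inf,v7:10,v8:inf

step 1: dist = v0:inf,v1:0,v2:inf,v3:inf,v4:inf,v5:inf,v6:inf,v7:10,v8:inf
step 2: dist = v0:inf,v1:0,v2:20,v3:inf,v4:inf,v5:inf,v6:inf,v7:10,v8:inf
step 3: dist = v0:inf,v1:0,v2:20,v3:34,v4:inf,v5:inf,v6:inf,v7:10,v8:inf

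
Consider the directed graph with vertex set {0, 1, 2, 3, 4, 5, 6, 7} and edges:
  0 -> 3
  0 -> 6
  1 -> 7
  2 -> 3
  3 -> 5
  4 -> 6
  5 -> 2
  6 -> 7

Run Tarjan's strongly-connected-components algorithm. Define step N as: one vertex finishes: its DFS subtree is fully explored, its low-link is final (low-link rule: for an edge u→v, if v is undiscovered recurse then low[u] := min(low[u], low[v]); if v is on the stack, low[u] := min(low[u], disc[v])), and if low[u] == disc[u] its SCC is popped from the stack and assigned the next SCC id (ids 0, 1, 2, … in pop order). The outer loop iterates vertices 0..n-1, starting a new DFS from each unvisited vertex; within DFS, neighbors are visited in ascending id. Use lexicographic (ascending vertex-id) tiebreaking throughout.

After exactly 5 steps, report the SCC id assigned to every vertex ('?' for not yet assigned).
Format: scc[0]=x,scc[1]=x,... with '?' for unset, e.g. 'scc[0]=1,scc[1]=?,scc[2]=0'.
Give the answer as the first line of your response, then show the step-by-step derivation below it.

scc[0]=?,scc[1]=?,scc[2]=0,scc[3]=0,scc[4]=?,scc[5]=0,scc[6]=2,scc[7]=1

step 1: low=(low[0]=0,low[1]=?,low[2]=1,low[3]=1,low[4]=?,low[5]=2,low[6]=?,low[7]=?); scc=(scc[0]=?,scc[1]=?,scc[2]=?,scc[3]=?,scc[4]=?,scc[5]=?,scc[6]=?,scc[7]=?)
step 2: low=(low[0]=0,low[1]=?,low[2]=1,low[3]=1,low[4]=?,low[5]=1,low[6]=?,low[7]=?); scc=(scc[0]=?,scc[1]=?,scc[2]=?,scc[3]=?,scc[4]=?,scc[5]=?,scc[6]=?,scc[7]=?)
step 3: low=(low[0]=0,low[1]=?,low[2]=1,low[3]=1,low[4]=?,low[5]=1,low[6]=?,low[7]=?); scc=(scc[0]=?,scc[1]=?,scc[2]=0,scc[3]=0,scc[4]=?,scc[5]=0,scc[6]=?,scc[7]=?)
step 4: low=(low[0]=0,low[1]=?,low[2]=1,low[3]=1,low[4]=?,low[5]=1,low[6]=4,low[7]=5); scc=(scc[0]=?,scc[1]=?,scc[2]=0,scc[3]=0,scc[4]=?,scc[5]=0,scc[6]=?,scc[7]=1)
step 5: low=(low[0]=0,low[1]=?,low[2]=1,low[3]=1,low[4]=?,low[5]=1,low[6]=4,low[7]=5); scc=(scc[0]=?,scc[1]=?,scc[2]=0,scc[3]=0,scc[4]=?,scc[5]=0,scc[6]=2,scc[7]=1)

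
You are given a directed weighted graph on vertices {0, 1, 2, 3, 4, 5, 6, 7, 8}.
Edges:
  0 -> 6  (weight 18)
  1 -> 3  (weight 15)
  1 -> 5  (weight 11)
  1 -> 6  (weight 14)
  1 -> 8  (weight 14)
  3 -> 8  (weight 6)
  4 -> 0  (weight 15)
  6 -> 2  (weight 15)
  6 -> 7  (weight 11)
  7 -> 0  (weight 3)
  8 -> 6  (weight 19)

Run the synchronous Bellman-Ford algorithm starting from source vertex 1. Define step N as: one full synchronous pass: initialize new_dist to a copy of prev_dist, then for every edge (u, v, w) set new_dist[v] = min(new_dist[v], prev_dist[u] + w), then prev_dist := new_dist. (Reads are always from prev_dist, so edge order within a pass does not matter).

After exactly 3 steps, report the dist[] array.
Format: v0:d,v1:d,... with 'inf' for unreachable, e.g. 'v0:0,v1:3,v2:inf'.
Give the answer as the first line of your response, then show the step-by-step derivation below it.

v0:28,v1:0,v2:29,v3:15,v4:inf,v5:11,v6:14,v7:25,v8:14

step 1: dist = v0:inf,v1:0,v2:inf,v3:15,v4:inf,v5:11,v6:14,v7:inf,v8:14
step 2: dist = v0:inf,v1:0,v2:29,v3:15,v4:inf,v5:11,v6:14,v7:25,v8:14
step 3: dist = v0:28,v1:0,v2:29,v3:15,v4:inf,v5:11,v6:14,v7:25,v8:14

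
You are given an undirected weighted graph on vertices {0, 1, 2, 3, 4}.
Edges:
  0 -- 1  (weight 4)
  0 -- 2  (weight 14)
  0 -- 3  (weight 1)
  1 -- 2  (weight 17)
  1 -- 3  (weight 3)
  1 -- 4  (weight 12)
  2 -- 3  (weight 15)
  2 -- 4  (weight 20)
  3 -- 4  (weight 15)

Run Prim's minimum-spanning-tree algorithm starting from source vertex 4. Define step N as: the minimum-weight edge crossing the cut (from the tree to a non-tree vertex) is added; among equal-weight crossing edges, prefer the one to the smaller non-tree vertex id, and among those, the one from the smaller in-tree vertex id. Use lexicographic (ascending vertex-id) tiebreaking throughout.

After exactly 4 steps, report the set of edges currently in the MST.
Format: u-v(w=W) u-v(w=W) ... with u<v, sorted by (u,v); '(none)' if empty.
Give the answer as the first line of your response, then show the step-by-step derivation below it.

0-2(w=14) 0-3(w=1) 1-3(w=3) 1-4(w=12)

step 1: add edge 1-4 (w=12); MST = {1-4(w=12)}
step 2: add edge 1-3 (w=3); MST = {1-3(w=3) 1-4(w=12)}
step 3: add edge 0-3 (w=1); MST = {0-3(w=1) 1-3(w=3) 1-4(w=12)}
step 4: add edge 0-2 (w=14); MST = {0-2(w=14) 0-3(w=1) 1-3(w=3) 1-4(w=12)}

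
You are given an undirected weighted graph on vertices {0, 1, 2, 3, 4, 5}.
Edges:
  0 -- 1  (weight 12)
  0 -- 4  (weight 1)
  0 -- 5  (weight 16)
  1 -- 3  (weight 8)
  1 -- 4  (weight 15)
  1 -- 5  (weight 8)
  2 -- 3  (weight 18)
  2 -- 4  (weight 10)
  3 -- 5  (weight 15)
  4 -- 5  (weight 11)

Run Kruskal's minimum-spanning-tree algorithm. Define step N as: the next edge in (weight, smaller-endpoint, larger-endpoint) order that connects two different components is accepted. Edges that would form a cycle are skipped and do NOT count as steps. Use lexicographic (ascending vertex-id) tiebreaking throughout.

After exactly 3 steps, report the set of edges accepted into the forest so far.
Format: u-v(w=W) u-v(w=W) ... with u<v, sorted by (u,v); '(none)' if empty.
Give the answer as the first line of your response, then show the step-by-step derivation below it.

0-4(w=1) 1-3(w=8) 1-5(w=8)

step 1: add edge 0-4 (w=1); MST = {0-4(w=1)}
step 2: add edge 1-3 (w=8); MST = {0-4(w=1) 1-3(w=8)}
step 3: add edge 1-5 (w=8); MST = {0-4(w=1) 1-3(w=8) 1-5(w=8)}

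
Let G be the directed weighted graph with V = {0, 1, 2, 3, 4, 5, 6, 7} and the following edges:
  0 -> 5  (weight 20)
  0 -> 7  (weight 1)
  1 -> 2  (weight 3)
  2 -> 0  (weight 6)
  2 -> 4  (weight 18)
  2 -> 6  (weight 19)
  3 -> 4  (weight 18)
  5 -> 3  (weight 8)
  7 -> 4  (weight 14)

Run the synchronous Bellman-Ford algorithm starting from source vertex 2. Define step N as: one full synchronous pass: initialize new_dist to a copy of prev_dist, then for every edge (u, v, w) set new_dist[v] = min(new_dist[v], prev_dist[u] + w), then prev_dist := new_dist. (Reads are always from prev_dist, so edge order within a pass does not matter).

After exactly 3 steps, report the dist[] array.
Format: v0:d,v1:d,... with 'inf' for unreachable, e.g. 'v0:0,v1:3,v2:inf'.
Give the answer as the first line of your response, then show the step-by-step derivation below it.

v0:6,v1:inf,v2:0,v3:34,v4:18,v5:26,v6:19,v7:7

step 1: dist = v0:6,v1:inf,v2:0,v3:inf,v4:18,v5:inf,v6:19,v7:inf
step 2: dist = v0:6,v1:inf,v2:0,v3:inf,v4:18,v5:26,v6:19,v7:7
step 3: dist = v0:6,v1:inf,v2:0,v3:34,v4:18,v5:26,v6:19,v7:7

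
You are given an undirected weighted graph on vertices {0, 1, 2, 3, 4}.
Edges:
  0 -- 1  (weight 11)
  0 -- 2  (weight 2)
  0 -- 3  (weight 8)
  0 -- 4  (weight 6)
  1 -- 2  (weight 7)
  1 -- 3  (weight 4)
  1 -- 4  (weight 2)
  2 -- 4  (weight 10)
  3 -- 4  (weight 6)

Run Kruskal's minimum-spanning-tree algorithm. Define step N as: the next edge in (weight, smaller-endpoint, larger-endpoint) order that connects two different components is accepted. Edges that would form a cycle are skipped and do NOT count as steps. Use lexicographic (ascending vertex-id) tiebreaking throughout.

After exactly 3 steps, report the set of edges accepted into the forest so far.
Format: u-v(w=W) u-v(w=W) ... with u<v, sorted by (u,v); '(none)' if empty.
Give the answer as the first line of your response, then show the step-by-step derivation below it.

0-2(w=2) 1-3(w=4) 1-4(w=2)

step 1: add edge 0-2 (w=2); MST = {0-2(w=2)}
step 2: add edge 1-4 (w=2); MST = {0-2(w=2) 1-4(w=2)}
step 3: add edge 1-3 (w=4); MST = {0-2(w=2) 1-3(w=4) 1-4(w=2)}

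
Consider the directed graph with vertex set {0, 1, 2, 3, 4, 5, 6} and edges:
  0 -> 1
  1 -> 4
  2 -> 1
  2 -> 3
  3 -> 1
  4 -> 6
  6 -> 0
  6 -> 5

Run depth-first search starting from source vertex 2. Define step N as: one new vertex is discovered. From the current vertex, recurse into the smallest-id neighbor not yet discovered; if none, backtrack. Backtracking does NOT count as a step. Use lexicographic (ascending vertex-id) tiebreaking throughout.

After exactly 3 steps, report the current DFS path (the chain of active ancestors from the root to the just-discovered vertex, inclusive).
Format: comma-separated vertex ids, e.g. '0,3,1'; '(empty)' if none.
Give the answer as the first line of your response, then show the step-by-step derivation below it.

2,1,4

step 1: discover 2; path=2; order=2
step 2: discover 1; path=2>1; order=2,1
step 3: discover 4; path=2>1>4; order=2,1,4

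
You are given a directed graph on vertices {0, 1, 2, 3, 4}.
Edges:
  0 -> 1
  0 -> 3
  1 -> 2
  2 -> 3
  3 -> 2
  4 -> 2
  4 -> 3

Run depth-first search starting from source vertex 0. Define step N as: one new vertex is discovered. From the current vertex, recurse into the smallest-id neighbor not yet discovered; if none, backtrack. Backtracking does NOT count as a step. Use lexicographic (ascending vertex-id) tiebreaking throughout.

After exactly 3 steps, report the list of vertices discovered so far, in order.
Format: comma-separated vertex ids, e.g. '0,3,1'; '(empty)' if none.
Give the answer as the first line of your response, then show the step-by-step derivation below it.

0,1,2

step 1: discover 0; path=0; order=0
step 2: discover 1; path=0>1; order=0,1
step 3: discover 2; path=0>1>2; order=0,1,2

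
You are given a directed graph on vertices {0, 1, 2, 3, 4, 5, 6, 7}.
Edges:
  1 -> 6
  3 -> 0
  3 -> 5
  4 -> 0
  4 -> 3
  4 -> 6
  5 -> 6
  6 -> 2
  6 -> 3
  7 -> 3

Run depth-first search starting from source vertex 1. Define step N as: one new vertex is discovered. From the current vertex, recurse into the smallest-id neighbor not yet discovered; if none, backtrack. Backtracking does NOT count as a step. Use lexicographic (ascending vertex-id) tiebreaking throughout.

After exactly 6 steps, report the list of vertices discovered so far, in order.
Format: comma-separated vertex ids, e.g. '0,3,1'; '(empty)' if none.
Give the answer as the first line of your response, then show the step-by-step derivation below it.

1,6,2,3,0,5

step 1: discover 1; path=1; order=1
step 2: discover 6; path=1>6; order=1,6
step 3: discover 2; path=1>6>2; order=1,6,2
step 4: discover 3; path=1>6>3; order=1,6,2,3
step 5: discover 0; path=1>6>3>0; order=1,6,2,3,0
step 6: discover 5; path=1>6>3>5; order=1,6,2,3,0,5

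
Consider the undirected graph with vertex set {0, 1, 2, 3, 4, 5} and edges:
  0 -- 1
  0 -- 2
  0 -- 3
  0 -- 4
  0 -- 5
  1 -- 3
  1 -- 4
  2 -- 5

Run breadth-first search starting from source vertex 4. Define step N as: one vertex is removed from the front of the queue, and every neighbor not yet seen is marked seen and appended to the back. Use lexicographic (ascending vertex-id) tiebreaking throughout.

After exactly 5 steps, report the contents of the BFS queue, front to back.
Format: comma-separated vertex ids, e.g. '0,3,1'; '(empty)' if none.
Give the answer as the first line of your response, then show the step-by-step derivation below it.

5

step 1: dequeue 4; queue=[0,1]; order=4
step 2: dequeue 0; queue=[1,2,3,5]; order=4,0
step 3: dequeue 1; queue=[2,3,5]; order=4,0,1
step 4: dequeue 2; queue=[3,5]; order=4,0,1,2
step 5: dequeue 3; queue=[5]; order=4,0,1,2,3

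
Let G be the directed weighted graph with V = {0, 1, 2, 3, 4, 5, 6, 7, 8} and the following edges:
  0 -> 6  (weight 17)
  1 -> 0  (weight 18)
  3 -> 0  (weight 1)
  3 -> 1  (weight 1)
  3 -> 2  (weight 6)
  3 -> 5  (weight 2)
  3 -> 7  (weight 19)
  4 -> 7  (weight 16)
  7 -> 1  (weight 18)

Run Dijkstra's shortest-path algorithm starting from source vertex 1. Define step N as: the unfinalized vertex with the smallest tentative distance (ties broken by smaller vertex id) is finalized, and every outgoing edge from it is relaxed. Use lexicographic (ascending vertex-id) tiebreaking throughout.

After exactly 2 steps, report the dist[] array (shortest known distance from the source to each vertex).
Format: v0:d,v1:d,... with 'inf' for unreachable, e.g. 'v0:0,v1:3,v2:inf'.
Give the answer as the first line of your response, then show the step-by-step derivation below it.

v0:18,v1:0,v2:inf,v3:inf,v4:inf,v5:inf,v6:35,v7:inf,v8:inf

step 1: dist = v0:18,v1:0,v2:inf,v3:inf,v4:inf,v5:inf,v6:inf,v7:inf,v8:inf
step 2: dist = v0:18,v1:0,v2:inf,v3:inf,v4:inf,v5:inf,v6:35,v7:inf,v8:inf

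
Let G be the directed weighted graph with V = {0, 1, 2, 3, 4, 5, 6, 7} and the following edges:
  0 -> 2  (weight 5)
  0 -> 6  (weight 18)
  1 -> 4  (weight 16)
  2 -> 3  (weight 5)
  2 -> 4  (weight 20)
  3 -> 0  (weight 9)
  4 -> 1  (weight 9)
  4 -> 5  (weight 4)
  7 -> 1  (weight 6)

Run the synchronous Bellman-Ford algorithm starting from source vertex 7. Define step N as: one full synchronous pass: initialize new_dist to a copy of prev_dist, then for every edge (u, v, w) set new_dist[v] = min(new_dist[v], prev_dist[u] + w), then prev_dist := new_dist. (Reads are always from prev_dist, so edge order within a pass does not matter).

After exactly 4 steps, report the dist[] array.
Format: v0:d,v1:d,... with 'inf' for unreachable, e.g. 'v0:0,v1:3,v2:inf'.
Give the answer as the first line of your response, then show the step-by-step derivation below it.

v0:inf,v1:6,v2:inf,v3:inf,v4:22,v5:26,v6:inf,v7:0

step 1: dist = v0:inf,v1:6,v2:inf,v3:inf,v4:inf,v5:inf,v6:inf,v7:0
step 2: dist = v0:inf,v1:6,v2:inf,v3:inf,v4:22,v5:inf,v6:inf,v7:0
step 3: dist = v0:inf,v1:6,v2:inf,v3:inf,v4:22,v5:26,v6:inf,v7:0
step 4: dist = v0:inf,v1:6,v2:inf,v3:inf,v4:22,v5:26,v6:inf,v7:0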